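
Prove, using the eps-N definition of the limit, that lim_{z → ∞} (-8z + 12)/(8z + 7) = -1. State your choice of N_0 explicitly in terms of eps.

N_0 = (19/8)/eps

Let eps > 0 be given. We seek N_0 > 0 such that z > N_0 implies |(-8z + 12)/(8z + 7) + 1| < eps.
(-8z + 12)/(8z + 7) + 1 = (8(-8z + 12) − (-8)(8z + 7)) / (8(8z + 7)) = 152/(8(8z + 7)).
For z > 0 we have 8z + 7 > 8z, so |(-8z + 12)/(8z + 7) + 1| = 152/(8(8z + 7)) < 152/(8·8z) = (19/8)/z.
Thus |(-8z + 12)/(8z + 7) + 1| < eps whenever z > (19/8)/eps.
Take N_0 = (19/8)/eps. If z > N_0 then |(-8z + 12)/(8z + 7) + 1| < (19/8)/z < eps.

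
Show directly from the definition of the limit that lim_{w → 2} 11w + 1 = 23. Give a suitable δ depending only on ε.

Fix ε > 0. We need δ > 0 so that 0 < |w − 2| < δ implies |(11w + 1) − 23| < ε.
|(11w + 1) − 23| = |11w - 22| = 11|w − 2|.
Thus it suffices that |w − 2| < ε/11.
Take δ = ε/11. If 0 < |w − 2| < δ then |(11w + 1) − 23| = 11|w − 2| < 11·(ε/11) = ε.

δ = ε/11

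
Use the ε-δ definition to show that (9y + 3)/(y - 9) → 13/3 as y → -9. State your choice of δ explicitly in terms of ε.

Fix ε > 0. We want δ > 0 with 0 < |y + 9| < δ ⇒ |(9y + 3)/(y - 9) − (13/3)| < ε.
Combining over a common denominator, (9y + 3)/(y - 9) − (13/3) = [(9y + 3)·(-18) − (-78)·(y - 9)] / [(-18)·(y - 9)] = -84(y + 9) / ((-18)(y - 9)).
So |(9y + 3)/(y - 9) − (13/3)| = 84|y + 9| / (18·|y − 9|).
Restrict δ ≤ 9. Then |y + 9| < 9 gives |y − 9| = |(y + 9) + (-18)| ≥ 18 − 9 = 9.
Hence |(9y + 3)/(y - 9) − (13/3)| < 84|y + 9|/(18·9) = (14/27)|y + 9|, which is < ε once |y + 9| < (27/14)ε.
Take δ = min(9, (27/14)ε). Then 0 < |y + 9| < δ forces both bounds, so |(9y + 3)/(y - 9) − (13/3)| < ε.

δ = min(9, (27/14)ε)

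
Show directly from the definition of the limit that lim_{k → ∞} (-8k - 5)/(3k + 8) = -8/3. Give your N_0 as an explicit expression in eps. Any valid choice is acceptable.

N_0 = (49/9)/eps

Let eps > 0 be given. For k ≥ 1, |(-8k - 5)/(3k + 8) + 8/3| = |49|/(3(3k + 8)) = 49/(3(3k + 8)).
Since 3k + 8 ≥ 3k for k ≥ 1, this is ≤ 49/(3·3k) = (49/9)/k.
So |(-8k - 5)/(3k + 8) + 8/3| < eps whenever k > (49/9)/eps.
Take N_0 = (49/9)/eps. If k > N_0 then |(-8k - 5)/(3k + 8) + 8/3| ≤ (49/9)/k < eps.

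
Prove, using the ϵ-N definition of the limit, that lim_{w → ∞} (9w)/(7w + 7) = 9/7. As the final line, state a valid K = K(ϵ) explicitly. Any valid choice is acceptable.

Let ϵ > 0. We seek K > 0 such that w > K implies |(9w)/(7w + 7) − (9/7)| < ϵ.
(9w)/(7w + 7) − (9/7) = (7(9w) − 9(7w + 7)) / (7(7w + 7)) = -63/(7(7w + 7)).
For w > 0 we have 7w + 7 > 7w, so |(9w)/(7w + 7) − (9/7)| = 63/(7(7w + 7)) < 63/(7·7w) = (9/7)/w.
Thus |(9w)/(7w + 7) − (9/7)| < ϵ whenever w > (9/7)/ϵ.
Take K = (9/7)/ϵ. If w > K then |(9w)/(7w + 7) − (9/7)| < (9/7)/w < ϵ.

K = (9/7)/ϵ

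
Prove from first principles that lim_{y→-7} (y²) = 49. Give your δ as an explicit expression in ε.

Fix ε > 0. We seek δ > 0 with 0 < |y + 7| < δ ⇒ |y² − 49| < ε.
Factor: y² − 49 = (y + 7)(y - 7), so |y² − 49| = |y + 7|·|y - 7|.
Impose δ ≤ 1 so that |y| < 8; then |y - 7| ≤ 15.
Hence |y² − 49| ≤ 15|y + 7|, which is < ε once |y + 7| < ε/15.
Take δ = min(1, ε/15). If 0 < |y + 7| < δ then both bounds hold and |y² − 49| ≤ 15|y + 7| < 15·(ε/15) = ε.

δ = min(1, ε/15)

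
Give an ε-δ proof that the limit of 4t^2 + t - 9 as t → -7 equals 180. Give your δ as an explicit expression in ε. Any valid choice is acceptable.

Fix ε > 0. We want δ > 0 such that 0 < |t + 7| < δ implies |(4t^2 + t - 9) − 180| < ε.
(4t^2 + t - 9) − 180 = 4t^2 + t - 189 = (t + 7)(4t - 27).
So |(4t^2 + t - 9) − 180| = |t + 7|·|4t - 27|.
Require δ ≤ 1. Then |t + 7| < 1 gives |t| < 8, and by the triangle inequality |4t - 27| ≤ 4·8 + 27 = 59.
Hence |(4t^2 + t - 9) − 180| ≤ 59|t + 7| < ε provided |t + 7| < ε/59.
Take δ = min(1, ε/59). Then 0 < |t + 7| < δ gives both |t + 7| < 1 and |t + 7| < ε/59, so |(4t^2 + t - 9) − 180| < ε.

δ = min(1, ε/59)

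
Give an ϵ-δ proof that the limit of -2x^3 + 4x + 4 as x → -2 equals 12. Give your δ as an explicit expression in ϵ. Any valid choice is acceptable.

δ = min(1, ϵ/34)

Suppose ϵ > 0. We want δ > 0 such that 0 < |x + 2| < δ implies |(-2x^3 + 4x + 4) − 12| < ϵ.
(-2x^3 + 4x + 4) − 12 = -2x^3 + 4x - 8 = (x + 2)(-2x^2 + 4x - 4).
So |(-2x^3 + 4x + 4) − 12| = |x + 2|·|-2x^2 + 4x - 4|.
Require δ ≤ 1. Then |x + 2| < 1 gives |x| < 3, and by the triangle inequality |-2x^2 + 4x - 4| ≤ 2·3^2 + 4·3 + 4 = 34.
Hence |(-2x^3 + 4x + 4) − 12| ≤ 34|x + 2| < ϵ provided |x + 2| < ϵ/34.
Take δ = min(1, ϵ/34). Then 0 < |x + 2| < δ gives both |x + 2| < 1 and |x + 2| < ϵ/34, so |(-2x^3 + 4x + 4) − 12| < ϵ.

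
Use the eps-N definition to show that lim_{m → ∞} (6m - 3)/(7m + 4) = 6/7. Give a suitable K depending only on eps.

Fix eps > 0. For m ≥ 1, |(6m - 3)/(7m + 4) − (6/7)| = |-45|/(7(7m + 4)) = 45/(7(7m + 4)).
Since 7m + 4 ≥ 7m for m ≥ 1, this is ≤ 45/(7·7m) = (45/49)/m.
So |(6m - 3)/(7m + 4) − (6/7)| < eps whenever m > (45/49)/eps.
Take K = (45/49)/eps. If m > K then |(6m - 3)/(7m + 4) − (6/7)| ≤ (45/49)/m < eps.

K = (45/49)/eps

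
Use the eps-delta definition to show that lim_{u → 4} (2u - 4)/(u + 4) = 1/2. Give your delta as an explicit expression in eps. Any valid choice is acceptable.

Suppose eps > 0. We want delta > 0 with 0 < |u − 4| < delta ⇒ |(2u - 4)/(u + 4) − (1/2)| < eps.
Combining over a common denominator, (2u - 4)/(u + 4) − (1/2) = [(2u - 4)·8 − 4·(u + 4)] / [8·(u + 4)] = 12(u − 4) / (8(u + 4)).
So |(2u - 4)/(u + 4) − (1/2)| = 12|u − 4| / (8·|u + 4|).
Restrict delta ≤ 4. Then |u − 4| < 4 gives |u + 4| = |(u − 4) + 8| ≥ 8 − 4 = 4.
Hence |(2u - 4)/(u + 4) − (1/2)| < 12|u − 4|/(8·4) = (3/8)|u − 4|, which is < eps once |u − 4| < (8/3)eps.
Take delta = min(4, (8/3)eps). Then 0 < |u − 4| < delta forces both bounds, so |(2u - 4)/(u + 4) − (1/2)| < eps.

delta = min(4, (8/3)eps)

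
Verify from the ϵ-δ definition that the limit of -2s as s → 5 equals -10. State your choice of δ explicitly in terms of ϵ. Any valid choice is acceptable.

δ = ϵ/2

Let ϵ > 0. We need δ > 0 so that 0 < |s − 5| < δ implies |(-2s) + 10| < ϵ.
Since (-2s) + 10 = -2(s − 5), we have |(-2s) + 10| = 2|s − 5|.
So 2|s − 5| < ϵ exactly when |s − 5| < ϵ/2.
Choosing δ = ϵ/2 gives |(-2s) + 10| = 2|s − 5| < ϵ whenever |s − 5| < δ.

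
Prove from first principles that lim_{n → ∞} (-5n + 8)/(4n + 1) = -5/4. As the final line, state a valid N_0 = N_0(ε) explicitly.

N_0 = (37/16)/ε

Let ε > 0 be given. For n ≥ 1, |(-5n + 8)/(4n + 1) + 5/4| = |37|/(4(4n + 1)) = 37/(4(4n + 1)).
Since 4n + 1 ≥ 4n for n ≥ 1, this is ≤ 37/(4·4n) = (37/16)/n.
So |(-5n + 8)/(4n + 1) + 5/4| < ε whenever n > (37/16)/ε.
Take N_0 = (37/16)/ε. If n > N_0 then |(-5n + 8)/(4n + 1) + 5/4| ≤ (37/16)/n < ε.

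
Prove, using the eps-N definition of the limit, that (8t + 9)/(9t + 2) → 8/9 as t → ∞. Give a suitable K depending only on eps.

Let eps > 0 be given. We seek K > 0 such that t > K implies |(8t + 9)/(9t + 2) − (8/9)| < eps.
(8t + 9)/(9t + 2) − (8/9) = (9(8t + 9) − 8(9t + 2)) / (9(9t + 2)) = 65/(9(9t + 2)).
For t > 0 we have 9t + 2 > 9t, so |(8t + 9)/(9t + 2) − (8/9)| = 65/(9(9t + 2)) < 65/(9·9t) = (65/81)/t.
Thus |(8t + 9)/(9t + 2) − (8/9)| < eps whenever t > (65/81)/eps.
Take K = (65/81)/eps. If t > K then |(8t + 9)/(9t + 2) − (8/9)| < (65/81)/t < eps.

K = (65/81)/eps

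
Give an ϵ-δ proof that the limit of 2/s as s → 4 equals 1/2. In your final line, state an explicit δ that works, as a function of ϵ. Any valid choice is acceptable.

Let ϵ > 0. We seek δ > 0 such that 0 < |s − 4| < δ implies |2/s − (1/2)| < ϵ.
|2/s − (1/2)| = 2·|4 − s|/(4·|s|) = 2|s − 4|/(4|s|).
Require δ ≤ 2 so that |s| > 4 − 2 = 2, hence 4|s| > 8.
Then |2/s − (1/2)| < 2|s − 4|/8, which is < ϵ when |s − 4| < 4ϵ.
Take δ = min(2, 4ϵ). Then 0 < |s − 4| < δ gives both |s − 4| < 2 and |s − 4| < 4ϵ, so |2/s − (1/2)| < ϵ.

δ = min(2, 4ϵ)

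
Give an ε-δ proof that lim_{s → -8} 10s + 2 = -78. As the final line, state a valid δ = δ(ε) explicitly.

δ = ε/10

Suppose ε > 0. We need δ > 0 so that 0 < |s + 8| < δ implies |(10s + 2) + 78| < ε.
|(10s + 2) + 78| = |10s + 80| = 10|s + 8|.
Thus it suffices that |s + 8| < ε/10.
Choosing δ = ε/10 gives |(10s + 2) + 78| = 10|s + 8| < ε whenever |s + 8| < δ.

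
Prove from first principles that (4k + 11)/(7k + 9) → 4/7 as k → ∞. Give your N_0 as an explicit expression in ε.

Let ε > 0 be given. For k ≥ 1, |(4k + 11)/(7k + 9) − (4/7)| = |41|/(7(7k + 9)) = 41/(7(7k + 9)).
Since 7k + 9 ≥ 7k for k ≥ 1, this is ≤ 41/(7·7k) = (41/49)/k.
So |(4k + 11)/(7k + 9) − (4/7)| < ε whenever k > (41/49)/ε.
Take N_0 = (41/49)/ε. If k > N_0 then |(4k + 11)/(7k + 9) − (4/7)| ≤ (41/49)/k < ε.

N_0 = (41/49)/ε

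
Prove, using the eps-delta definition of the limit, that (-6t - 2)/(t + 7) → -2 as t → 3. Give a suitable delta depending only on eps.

Let eps > 0 be given. We want delta > 0 with 0 < |t − 3| < delta ⇒ |(-6t - 2)/(t + 7) + 2| < eps.
Combining over a common denominator, (-6t - 2)/(t + 7) + 2 = [(-6t - 2)·10 − (-20)·(t + 7)] / [10·(t + 7)] = -40(t − 3) / (10(t + 7)).
So |(-6t - 2)/(t + 7) + 2| = 40|t − 3| / (10·|t + 7|).
Require delta ≤ 5, so |t + 7| ≥ |10| − |t − 3| > 10 − 5 = 5.
Hence |(-6t - 2)/(t + 7) + 2| < 40|t − 3|/(10·5) = (4/5)|t − 3|, which is < eps once |t − 3| < (5/4)eps.
Take delta = min(5, (5/4)eps). Then 0 < |t − 3| < delta forces both bounds, so |(-6t - 2)/(t + 7) + 2| < eps.

delta = min(5, (5/4)eps)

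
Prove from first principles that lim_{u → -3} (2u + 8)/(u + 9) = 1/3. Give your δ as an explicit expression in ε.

δ = min(3, (9/5)ε)

Let ε > 0 be given. We want δ > 0 with 0 < |u + 3| < δ ⇒ |(2u + 8)/(u + 9) − (1/3)| < ε.
Combining over a common denominator, (2u + 8)/(u + 9) − (1/3) = [(2u + 8)·6 − 2·(u + 9)] / [6·(u + 9)] = 10(u + 3) / (6(u + 9)).
So |(2u + 8)/(u + 9) − (1/3)| = 10|u + 3| / (6·|u + 9|).
Require δ ≤ 3, so |u + 9| ≥ |6| − |u + 3| > 6 − 3 = 3.
Hence |(2u + 8)/(u + 9) − (1/3)| < 10|u + 3|/(6·3) = (5/9)|u + 3|, which is < ε once |u + 3| < (9/5)ε.
Take δ = min(3, (9/5)ε). Then 0 < |u + 3| < δ forces both bounds, so |(2u + 8)/(u + 9) − (1/3)| < ε.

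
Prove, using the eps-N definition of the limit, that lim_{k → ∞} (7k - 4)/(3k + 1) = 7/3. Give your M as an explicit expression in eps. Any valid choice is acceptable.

M = (19/9)/eps

Let eps > 0. For k ≥ 1, |(7k - 4)/(3k + 1) − (7/3)| = |-19|/(3(3k + 1)) = 19/(3(3k + 1)).
Since 3k + 1 ≥ 3k for k ≥ 1, this is ≤ 19/(3·3k) = (19/9)/k.
So |(7k - 4)/(3k + 1) − (7/3)| < eps whenever k > (19/9)/eps.
Take M = (19/9)/eps. If k > M then |(7k - 4)/(3k + 1) − (7/3)| ≤ (19/9)/k < eps.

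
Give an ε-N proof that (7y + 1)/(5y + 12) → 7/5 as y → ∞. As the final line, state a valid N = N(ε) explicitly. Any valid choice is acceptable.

N = (79/25)/ε

Fix ε > 0. We seek N > 0 such that y > N implies |(7y + 1)/(5y + 12) − (7/5)| < ε.
(7y + 1)/(5y + 12) − (7/5) = (5(7y + 1) − 7(5y + 12)) / (5(5y + 12)) = -79/(5(5y + 12)).
For y > 0 we have 5y + 12 > 5y, so |(7y + 1)/(5y + 12) − (7/5)| = 79/(5(5y + 12)) < 79/(5·5y) = (79/25)/y.
Thus |(7y + 1)/(5y + 12) − (7/5)| < ε whenever y > (79/25)/ε.
Take N = (79/25)/ε. If y > N then |(7y + 1)/(5y + 12) − (7/5)| < (79/25)/y < ε.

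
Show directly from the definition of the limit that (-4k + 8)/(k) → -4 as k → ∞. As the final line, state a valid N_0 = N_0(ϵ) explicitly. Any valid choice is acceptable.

N_0 = 8/ϵ

Suppose ϵ > 0. For k ≥ 1, |(-4k + 8)/(k) + 4| = |8|/((k)) = 8/((k)).
Since k ≥ k for k ≥ 1, this is ≤ 8/(k) = 8/k.
So |(-4k + 8)/(k) + 4| < ϵ whenever k > 8/ϵ.
Take N_0 = 8/ϵ. If k > N_0 then |(-4k + 8)/(k) + 4| ≤ 8/k < ϵ.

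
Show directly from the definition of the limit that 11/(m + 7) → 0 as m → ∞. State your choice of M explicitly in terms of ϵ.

Fix ϵ > 0. For m ≥ 1, |11/(m + 7) − 0| = 11/(m + 7) ≤ 11/m.
We need 11/m < ϵ, i.e. m > 11/ϵ.
Take M = 11/ϵ. If m > M then |11/(m + 7)| ≤ 11/m < ϵ.

M = 11/ϵ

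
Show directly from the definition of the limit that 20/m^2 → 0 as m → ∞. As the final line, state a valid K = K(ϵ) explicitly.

Let ϵ > 0 be given. For m ≥ 1, |20/m^2 − 0| = 20/m^2.
20/m^2 < ϵ ⇔ m^2 > 20/ϵ ⇔ m > (20/ϵ)^{1/2}.
Take K = (20/ϵ)^{1/2}. Then m > K implies 20/m^2 < ϵ.

K = (20/ϵ)^{1/2}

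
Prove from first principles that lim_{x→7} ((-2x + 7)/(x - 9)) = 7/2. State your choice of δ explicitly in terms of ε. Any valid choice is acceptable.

Let ε > 0. We want δ > 0 with 0 < |x − 7| < δ ⇒ |(-2x + 7)/(x - 9) − (7/2)| < ε.
Combining over a common denominator, (-2x + 7)/(x - 9) − (7/2) = [(-2x + 7)·(-2) − (-7)·(x - 9)] / [(-2)·(x - 9)] = 11(x − 7) / ((-2)(x - 9)).
So |(-2x + 7)/(x - 9) − (7/2)| = 11|x − 7| / (2·|x − 9|).
Restrict δ ≤ 1. Then |x − 7| < 1 gives |x − 9| = |(x − 7) + (-2)| ≥ 2 − 1 = 1.
Hence |(-2x + 7)/(x - 9) − (7/2)| < 11|x − 7|/(2·1) = (11/2)|x − 7|, which is < ε once |x − 7| < (2/11)ε.
Take δ = min(1, (2/11)ε). Then 0 < |x − 7| < δ forces both bounds, so |(-2x + 7)/(x - 9) − (7/2)| < ε.

δ = min(1, (2/11)ε)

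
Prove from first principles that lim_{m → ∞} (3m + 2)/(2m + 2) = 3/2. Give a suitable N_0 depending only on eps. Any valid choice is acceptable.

N_0 = (1/2)/eps

Suppose eps > 0. For m ≥ 1, |(3m + 2)/(2m + 2) − (3/2)| = |-2|/(2(2m + 2)) = 2/(2(2m + 2)).
Since 2m + 2 ≥ 2m for m ≥ 1, this is ≤ 2/(2·2m) = (1/2)/m.
So |(3m + 2)/(2m + 2) − (3/2)| < eps whenever m > (1/2)/eps.
Take N_0 = (1/2)/eps. If m > N_0 then |(3m + 2)/(2m + 2) − (3/2)| ≤ (1/2)/m < eps.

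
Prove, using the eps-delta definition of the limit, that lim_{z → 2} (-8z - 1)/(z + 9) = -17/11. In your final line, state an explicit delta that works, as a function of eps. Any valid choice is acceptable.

delta = min(11/2, (121/142)eps)

Suppose eps > 0. We want delta > 0 with 0 < |z − 2| < delta ⇒ |(-8z - 1)/(z + 9) + 17/11| < eps.
Combining over a common denominator, (-8z - 1)/(z + 9) + 17/11 = [(-8z - 1)·11 − (-17)·(z + 9)] / [11·(z + 9)] = -71(z − 2) / (11(z + 9)).
So |(-8z - 1)/(z + 9) + 17/11| = 71|z − 2| / (11·|z + 9|).
Restrict delta ≤ 11/2. Then |z − 2| < 11/2 gives |z + 9| = |(z − 2) + 11| ≥ 11 − 11/2 = 11/2.
Hence |(-8z - 1)/(z + 9) + 17/11| < 71|z − 2|/(11·(11/2)) = (142/121)|z − 2|, which is < eps once |z − 2| < (121/142)eps.
Take delta = min(11/2, (121/142)eps). Then 0 < |z − 2| < delta forces both bounds, so |(-8z - 1)/(z + 9) + 17/11| < eps.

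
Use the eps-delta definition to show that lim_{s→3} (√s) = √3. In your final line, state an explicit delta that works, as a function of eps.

delta = min(3, √3·eps)

Suppose eps > 0. We want delta > 0 such that 0 < |s − 3| < delta implies |√s − √3| < eps.
Rationalise: √s − √3 = (s − 3)/(√s + √3), so |√s − √3| = |s − 3|/(√s + √3).
Restrict delta ≤ 3 so that |s − 3| < 3 forces s > 0, and then √s + √3 > √3.
Hence |√s − √3| < |s − 3|/√3, which is < eps once |s − 3| < √3·eps.
Take delta = min(3, √3·eps). If 0 < |s − 3| < delta then s > 0 and |√s − √3| < |s − 3|/√3 < eps.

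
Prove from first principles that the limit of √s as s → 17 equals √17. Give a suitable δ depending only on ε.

Let ε > 0 be given. We want δ > 0 such that 0 < |s − 17| < δ implies |√s − √17| < ε.
Rationalise: √s − √17 = (s − 17)/(√s + √17), so |√s − √17| = |s − 17|/(√s + √17).
Restrict δ ≤ 17 so that |s − 17| < 17 forces s > 0, and then √s + √17 > √17.
Hence |√s − √17| < |s − 17|/√17, which is < ε once |s − 17| < √17·ε.
Take δ = min(17, √17·ε). If 0 < |s − 17| < δ then s > 0 and |√s − √17| < |s − 17|/√17 < ε.

δ = min(17, √17·ε)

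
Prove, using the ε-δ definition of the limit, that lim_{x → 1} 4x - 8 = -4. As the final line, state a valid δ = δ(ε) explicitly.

Let ε > 0 be given. We need δ > 0 so that 0 < |x − 1| < δ implies |(4x - 8) + 4| < ε.
|(4x - 8) + 4| = |4x - 4| = 4|x − 1|.
Thus it suffices that |x − 1| < ε/4.
Take δ = ε/4. If 0 < |x − 1| < δ then |(4x - 8) + 4| = 4|x − 1| < 4·(ε/4) = ε.

δ = ε/4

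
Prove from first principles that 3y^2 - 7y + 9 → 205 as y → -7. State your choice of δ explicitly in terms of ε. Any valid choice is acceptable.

Let ε > 0 be given. We want δ > 0 such that 0 < |y + 7| < δ implies |(3y^2 - 7y + 9) − 205| < ε.
(3y^2 - 7y + 9) − 205 = 3y^2 - 7y - 196 = (y + 7)(3y - 28).
So |(3y^2 - 7y + 9) − 205| = |y + 7|·|3y - 28|.
Require δ ≤ 2. Then |y + 7| < 2 gives |y| < 9, and by the triangle inequality |3y - 28| ≤ 3·9 + 28 = 55.
Hence |(3y^2 - 7y + 9) − 205| ≤ 55|y + 7| < ε provided |y + 7| < ε/55.
Take δ = min(2, ε/55). Then 0 < |y + 7| < δ gives both |y + 7| < 2 and |y + 7| < ε/55, so |(3y^2 - 7y + 9) − 205| < ε.

δ = min(2, ε/55)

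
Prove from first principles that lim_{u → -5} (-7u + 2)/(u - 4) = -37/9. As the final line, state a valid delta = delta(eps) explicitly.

Fix eps > 0. We want delta > 0 with 0 < |u + 5| < delta ⇒ |(-7u + 2)/(u - 4) + 37/9| < eps.
Combining over a common denominator, (-7u + 2)/(u - 4) + 37/9 = [(-7u + 2)·(-9) − 37·(u - 4)] / [(-9)·(u - 4)] = 26(u + 5) / ((-9)(u - 4)).
So |(-7u + 2)/(u - 4) + 37/9| = 26|u + 5| / (9·|u − 4|).
Require delta ≤ 9/2, so |u − 4| ≥ |-9| − |u + 5| > 9 − 9/2 = 9/2.
Hence |(-7u + 2)/(u - 4) + 37/9| < 26|u + 5|/(9·(9/2)) = (52/81)|u + 5|, which is < eps once |u + 5| < (81/52)eps.
Take delta = min(9/2, (81/52)eps). Then 0 < |u + 5| < delta forces both bounds, so |(-7u + 2)/(u - 4) + 37/9| < eps.

delta = min(9/2, (81/52)eps)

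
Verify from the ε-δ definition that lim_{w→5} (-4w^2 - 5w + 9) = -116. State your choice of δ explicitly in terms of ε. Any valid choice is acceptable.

Let ε > 0 be given. We want δ > 0 such that 0 < |w − 5| < δ implies |(-4w^2 - 5w + 9) + 116| < ε.
(-4w^2 - 5w + 9) + 116 = -4w^2 - 5w + 125 = (w − 5)(-4w - 25).
So |(-4w^2 - 5w + 9) + 116| = |w − 5|·|-4w - 25|.
Assume first that |w − 5| < 1, so |w| < 6. Then |-4w - 25| ≤ 4·6 + 25 = 49.
Hence |(-4w^2 - 5w + 9) + 116| ≤ 49|w − 5| < ε provided |w − 5| < ε/49.
Choosing δ = min(1, ε/49) ensures both conditions, hence |(-4w^2 - 5w + 9) + 116| < ε.

δ = min(1, ε/49)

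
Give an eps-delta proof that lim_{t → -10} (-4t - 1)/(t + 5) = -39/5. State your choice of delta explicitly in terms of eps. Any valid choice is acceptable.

Suppose eps > 0. We want delta > 0 with 0 < |t + 10| < delta ⇒ |(-4t - 1)/(t + 5) + 39/5| < eps.
Combining over a common denominator, (-4t - 1)/(t + 5) + 39/5 = [(-4t - 1)·(-5) − 39·(t + 5)] / [(-5)·(t + 5)] = -19(t + 10) / ((-5)(t + 5)).
So |(-4t - 1)/(t + 5) + 39/5| = 19|t + 10| / (5·|t + 5|).
Restrict delta ≤ 5/2. Then |t + 10| < 5/2 gives |t + 5| = |(t + 10) + (-5)| ≥ 5 − 5/2 = 5/2.
Hence |(-4t - 1)/(t + 5) + 39/5| < 19|t + 10|/(5·(5/2)) = (38/25)|t + 10|, which is < eps once |t + 10| < (25/38)eps.
Take delta = min(5/2, (25/38)eps). Then 0 < |t + 10| < delta forces both bounds, so |(-4t - 1)/(t + 5) + 39/5| < eps.

delta = min(5/2, (25/38)eps)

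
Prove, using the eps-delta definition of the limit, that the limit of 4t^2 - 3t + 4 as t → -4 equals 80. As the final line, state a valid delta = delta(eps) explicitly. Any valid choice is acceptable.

Suppose eps > 0. We want delta > 0 such that 0 < |t + 4| < delta implies |(4t^2 - 3t + 4) − 80| < eps.
(4t^2 - 3t + 4) − 80 = 4t^2 - 3t - 76 = (t + 4)(4t - 19).
So |(4t^2 - 3t + 4) − 80| = |t + 4|·|4t - 19|.
Assume first that |t + 4| < 1, so |t| < 5. Then |4t - 19| ≤ 4·5 + 19 = 39.
Hence |(4t^2 - 3t + 4) − 80| ≤ 39|t + 4| < eps provided |t + 4| < eps/39.
Choosing delta = min(1, eps/39) ensures both conditions, hence |(4t^2 - 3t + 4) − 80| < eps.

delta = min(1, eps/39)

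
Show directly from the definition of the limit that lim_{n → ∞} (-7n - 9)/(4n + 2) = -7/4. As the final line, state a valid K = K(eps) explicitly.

Suppose eps > 0. For n ≥ 1, |(-7n - 9)/(4n + 2) + 7/4| = |-22|/(4(4n + 2)) = 22/(4(4n + 2)).
Since 4n + 2 ≥ 4n for n ≥ 1, this is ≤ 22/(4·4n) = (11/8)/n.
So |(-7n - 9)/(4n + 2) + 7/4| < eps whenever n > (11/8)/eps.
Take K = (11/8)/eps. If n > K then |(-7n - 9)/(4n + 2) + 7/4| ≤ (11/8)/n < eps.

K = (11/8)/eps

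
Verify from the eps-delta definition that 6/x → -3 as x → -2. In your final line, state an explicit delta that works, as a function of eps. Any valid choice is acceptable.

delta = min(1, (1/3)eps)

Suppose eps > 0. We seek delta > 0 such that 0 < |x + 2| < delta implies |6/x + 3| < eps.
|6/x + 3| = 6·|-2 − x|/(2·|x|) = 6|x + 2|/(2|x|).
Restrict delta ≤ 1. Then |x + 2| < 1 gives |x| > 1, so 2|x| > 2.
Then |6/x + 3| < 6|x + 2|/2, which is < eps when |x + 2| < (1/3)eps.
Take delta = min(1, (1/3)eps). Then 0 < |x + 2| < delta gives both |x + 2| < 1 and |x + 2| < (1/3)eps, so |6/x + 3| < eps.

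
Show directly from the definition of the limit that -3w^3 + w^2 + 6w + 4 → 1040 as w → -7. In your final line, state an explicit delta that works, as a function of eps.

Let eps > 0 be given. We want delta > 0 such that 0 < |w + 7| < delta implies |(-3w^3 + w^2 + 6w + 4) − 1040| < eps.
(-3w^3 + w^2 + 6w + 4) − 1040 = -3w^3 + w^2 + 6w - 1036 = (w + 7)(-3w^2 + 22w - 148).
So |(-3w^3 + w^2 + 6w + 4) − 1040| = |w + 7|·|-3w^2 + 22w - 148|.
Require delta ≤ 2. Then |w + 7| < 2 gives |w| < 9, and by the triangle inequality |-3w^2 + 22w - 148| ≤ 3·9^2 + 22·9 + 148 = 589.
Hence |(-3w^3 + w^2 + 6w + 4) − 1040| ≤ 589|w + 7| < eps provided |w + 7| < eps/589.
Choosing delta = min(2, eps/589) ensures both conditions, hence |(-3w^3 + w^2 + 6w + 4) − 1040| < eps.

delta = min(2, eps/589)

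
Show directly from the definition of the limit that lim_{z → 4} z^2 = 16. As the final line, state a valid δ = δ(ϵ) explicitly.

Fix ϵ > 0. We seek δ > 0 with 0 < |z − 4| < δ ⇒ |z^2 − 16| < ϵ.
Factor: z^2 − 16 = (z − 4)(z + 4), so |z^2 − 16| = |z − 4|·|z + 4|.
Impose δ ≤ 1 so that |z| < 5; then |z + 4| ≤ 9.
Hence |z^2 − 16| ≤ 9|z − 4|, which is < ϵ once |z − 4| < ϵ/9.
Take δ = min(1, ϵ/9). If 0 < |z − 4| < δ then both bounds hold and |z^2 − 16| ≤ 9|z − 4| < 9·(ϵ/9) = ϵ.

δ = min(1, ϵ/9)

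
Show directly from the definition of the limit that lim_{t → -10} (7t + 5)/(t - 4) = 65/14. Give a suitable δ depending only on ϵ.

Suppose ϵ > 0. We want δ > 0 with 0 < |t + 10| < δ ⇒ |(7t + 5)/(t - 4) − (65/14)| < ϵ.
Combining over a common denominator, (7t + 5)/(t - 4) − (65/14) = [(7t + 5)·(-14) − (-65)·(t - 4)] / [(-14)·(t - 4)] = -33(t + 10) / ((-14)(t - 4)).
So |(7t + 5)/(t - 4) − (65/14)| = 33|t + 10| / (14·|t − 4|).
Restrict δ ≤ 7. Then |t + 10| < 7 gives |t − 4| = |(t + 10) + (-14)| ≥ 14 − 7 = 7.
Hence |(7t + 5)/(t - 4) − (65/14)| < 33|t + 10|/(14·7) = (33/98)|t + 10|, which is < ϵ once |t + 10| < (98/33)ϵ.
Take δ = min(7, (98/33)ϵ). Then 0 < |t + 10| < δ forces both bounds, so |(7t + 5)/(t - 4) − (65/14)| < ϵ.

δ = min(7, (98/33)ϵ)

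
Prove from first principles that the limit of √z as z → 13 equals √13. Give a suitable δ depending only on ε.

Let ε > 0 be given. We want δ > 0 such that 0 < |z − 13| < δ implies |√z − √13| < ε.
Rationalise: √z − √13 = (z − 13)/(√z + √13), so |√z − √13| = |z − 13|/(√z + √13).
Restrict δ ≤ 13 so that |z − 13| < 13 forces z > 0, and then √z + √13 > √13.
Hence |√z − √13| < |z − 13|/√13, which is < ε once |z − 13| < √13·ε.
Take δ = min(13, √13·ε). If 0 < |z − 13| < δ then z > 0 and |√z − √13| < |z − 13|/√13 < ε.

δ = min(13, √13·ε)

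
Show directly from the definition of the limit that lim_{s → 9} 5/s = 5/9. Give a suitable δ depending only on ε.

Fix ε > 0. We seek δ > 0 such that 0 < |s − 9| < δ implies |5/s − (5/9)| < ε.
|5/s − (5/9)| = 5·|9 − s|/(9·|s|) = 5|s − 9|/(9|s|).
Restrict δ ≤ 9/2. Then |s − 9| < 9/2 gives |s| > 9/2, so 9|s| > 81/2.
Then |5/s − (5/9)| < 5|s − 9|/(81/2), which is < ε when |s − 9| < (81/10)ε.
Take δ = min(9/2, (81/10)ε). Then 0 < |s − 9| < δ gives both |s − 9| < 9/2 and |s − 9| < (81/10)ε, so |5/s − (5/9)| < ε.

δ = min(9/2, (81/10)ε)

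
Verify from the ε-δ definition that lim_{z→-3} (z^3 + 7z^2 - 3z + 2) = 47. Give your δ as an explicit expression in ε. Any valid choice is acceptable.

Suppose ε > 0. We want δ > 0 such that 0 < |z + 3| < δ implies |(z^3 + 7z^2 - 3z + 2) − 47| < ε.
(z^3 + 7z^2 - 3z + 2) − 47 = z^3 + 7z^2 - 3z - 45 = (z + 3)(z^2 + 4z - 15).
So |(z^3 + 7z^2 - 3z + 2) − 47| = |z + 3|·|z^2 + 4z - 15|.
Require δ ≤ 1. Then |z + 3| < 1 gives |z| < 4, and by the triangle inequality |z^2 + 4z - 15| ≤ 4^2 + 4·4 + 15 = 47.
Hence |(z^3 + 7z^2 - 3z + 2) − 47| ≤ 47|z + 3| < ε provided |z + 3| < ε/47.
Take δ = min(1, ε/47). Then 0 < |z + 3| < δ gives both |z + 3| < 1 and |z + 3| < ε/47, so |(z^3 + 7z^2 - 3z + 2) − 47| < ε.

δ = min(1, ε/47)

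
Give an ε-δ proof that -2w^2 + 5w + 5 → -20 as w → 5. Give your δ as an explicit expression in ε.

δ = min(1, ε/17)

Suppose ε > 0. We want δ > 0 such that 0 < |w − 5| < δ implies |(-2w^2 + 5w + 5) + 20| < ε.
(-2w^2 + 5w + 5) + 20 = -2w^2 + 5w + 25 = (w − 5)(-2w - 5).
So |(-2w^2 + 5w + 5) + 20| = |w − 5|·|-2w - 5|.
Assume first that |w − 5| < 1, so |w| < 6. Then |-2w - 5| ≤ 2·6 + 5 = 17.
Hence |(-2w^2 + 5w + 5) + 20| ≤ 17|w − 5| < ε provided |w − 5| < ε/17.
Choosing δ = min(1, ε/17) ensures both conditions, hence |(-2w^2 + 5w + 5) + 20| < ε.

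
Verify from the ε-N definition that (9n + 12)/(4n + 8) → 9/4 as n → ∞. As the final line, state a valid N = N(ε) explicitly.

Let ε > 0 be given. For n ≥ 1, |(9n + 12)/(4n + 8) − (9/4)| = |-24|/(4(4n + 8)) = 24/(4(4n + 8)).
Since 4n + 8 ≥ 4n for n ≥ 1, this is ≤ 24/(4·4n) = (3/2)/n.
So |(9n + 12)/(4n + 8) − (9/4)| < ε whenever n > (3/2)/ε.
Take N = (3/2)/ε. If n > N then |(9n + 12)/(4n + 8) − (9/4)| ≤ (3/2)/n < ε.

N = (3/2)/ε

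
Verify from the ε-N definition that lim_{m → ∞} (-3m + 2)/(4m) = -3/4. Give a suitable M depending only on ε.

M = (1/2)/ε

Let ε > 0 be given. For m ≥ 1, |(-3m + 2)/(4m) + 3/4| = |8|/(4(4m)) = 8/(4(4m)).
Since 4m ≥ 4m for m ≥ 1, this is ≤ 8/(4·4m) = (1/2)/m.
So |(-3m + 2)/(4m) + 3/4| < ε whenever m > (1/2)/ε.
Take M = (1/2)/ε. If m > M then |(-3m + 2)/(4m) + 3/4| ≤ (1/2)/m < ε.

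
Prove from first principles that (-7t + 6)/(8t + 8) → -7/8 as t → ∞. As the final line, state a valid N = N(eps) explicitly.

N = (13/8)/eps

Fix eps > 0. We seek N > 0 such that t > N implies |(-7t + 6)/(8t + 8) + 7/8| < eps.
(-7t + 6)/(8t + 8) + 7/8 = (8(-7t + 6) − (-7)(8t + 8)) / (8(8t + 8)) = 104/(8(8t + 8)).
For t > 0 we have 8t + 8 > 8t, so |(-7t + 6)/(8t + 8) + 7/8| = 104/(8(8t + 8)) < 104/(8·8t) = (13/8)/t.
Thus |(-7t + 6)/(8t + 8) + 7/8| < eps whenever t > (13/8)/eps.
Take N = (13/8)/eps. If t > N then |(-7t + 6)/(8t + 8) + 7/8| < (13/8)/t < eps.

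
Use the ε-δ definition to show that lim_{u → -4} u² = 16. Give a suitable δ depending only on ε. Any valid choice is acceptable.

Let ε > 0 be given. We seek δ > 0 with 0 < |u + 4| < δ ⇒ |u² − 16| < ε.
Factor: u² − 16 = (u + 4)(u - 4), so |u² − 16| = |u + 4|·|u - 4|.
Restrict δ ≤ 2. Then |u + 4| < 2 gives |u| < 6, so by the triangle inequality |u - 4| ≤ 6 + 4 = 10.
Hence |u² − 16| ≤ 10|u + 4|, which is < ε once |u + 4| < ε/10.
Take δ = min(2, ε/10). If 0 < |u + 4| < δ then both bounds hold and |u² − 16| ≤ 10|u + 4| < 10·(ε/10) = ε.

δ = min(2, ε/10)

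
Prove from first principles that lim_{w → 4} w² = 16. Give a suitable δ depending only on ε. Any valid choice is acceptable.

Suppose ε > 0. We seek δ > 0 with 0 < |w − 4| < δ ⇒ |w² − 16| < ε.
Factor: w² − 16 = (w − 4)(w + 4), so |w² − 16| = |w − 4|·|w + 4|.
Impose δ ≤ 2 so that |w| < 6; then |w + 4| ≤ 10.
Hence |w² − 16| ≤ 10|w − 4|, which is < ε once |w − 4| < ε/10.
Take δ = min(2, ε/10). If 0 < |w − 4| < δ then both bounds hold and |w² − 16| ≤ 10|w − 4| < 10·(ε/10) = ε.

δ = min(2, ε/10)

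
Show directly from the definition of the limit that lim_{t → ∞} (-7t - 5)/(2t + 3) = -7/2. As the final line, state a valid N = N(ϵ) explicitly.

N = (11/4)/ϵ

Suppose ϵ > 0. We seek N > 0 such that t > N implies |(-7t - 5)/(2t + 3) + 7/2| < ϵ.
(-7t - 5)/(2t + 3) + 7/2 = (2(-7t - 5) − (-7)(2t + 3)) / (2(2t + 3)) = 11/(2(2t + 3)).
For t > 0 we have 2t + 3 > 2t, so |(-7t - 5)/(2t + 3) + 7/2| = 11/(2(2t + 3)) < 11/(2·2t) = (11/4)/t.
Thus |(-7t - 5)/(2t + 3) + 7/2| < ϵ whenever t > (11/4)/ϵ.
Take N = (11/4)/ϵ. If t > N then |(-7t - 5)/(2t + 3) + 7/2| < (11/4)/t < ϵ.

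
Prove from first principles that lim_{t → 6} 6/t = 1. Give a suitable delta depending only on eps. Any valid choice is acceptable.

delta = min(3, 3eps)

Suppose eps > 0. We seek delta > 0 such that 0 < |t − 6| < delta implies |6/t − 1| < eps.
|6/t − 1| = 6·|6 − t|/(6·|t|) = 6|t − 6|/(6|t|).
Restrict delta ≤ 3. Then |t − 6| < 3 gives |t| > 3, so 6|t| > 18.
Then |6/t − 1| < 6|t − 6|/18, which is < eps when |t − 6| < 3eps.
Take delta = min(3, 3eps). Then 0 < |t − 6| < delta gives both |t − 6| < 3 and |t − 6| < 3eps, so |6/t − 1| < eps.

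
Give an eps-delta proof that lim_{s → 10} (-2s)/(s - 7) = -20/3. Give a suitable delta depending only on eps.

delta = min(3/2, (9/28)eps)

Fix eps > 0. We want delta > 0 with 0 < |s − 10| < delta ⇒ |(-2s)/(s - 7) + 20/3| < eps.
Combining over a common denominator, (-2s)/(s - 7) + 20/3 = [(-2s)·3 − (-20)·(s - 7)] / [3·(s - 7)] = 14(s − 10) / (3(s - 7)).
So |(-2s)/(s - 7) + 20/3| = 14|s − 10| / (3·|s − 7|).
Require delta ≤ 3/2, so |s − 7| ≥ |3| − |s − 10| > 3 − 3/2 = 3/2.
Hence |(-2s)/(s - 7) + 20/3| < 14|s − 10|/(3·(3/2)) = (28/9)|s − 10|, which is < eps once |s − 10| < (9/28)eps.
Take delta = min(3/2, (9/28)eps). Then 0 < |s − 10| < delta forces both bounds, so |(-2s)/(s - 7) + 20/3| < eps.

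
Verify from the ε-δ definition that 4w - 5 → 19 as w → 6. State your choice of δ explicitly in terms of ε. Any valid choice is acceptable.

Let ε > 0 be given. We need δ > 0 so that 0 < |w − 6| < δ implies |(4w - 5) − 19| < ε.
|(4w - 5) − 19| = |4w - 24| = 4|w − 6|.
Thus it suffices that |w − 6| < ε/4.
Choosing δ = ε/4 gives |(4w - 5) − 19| = 4|w − 6| < ε whenever |w − 6| < δ.

δ = ε/4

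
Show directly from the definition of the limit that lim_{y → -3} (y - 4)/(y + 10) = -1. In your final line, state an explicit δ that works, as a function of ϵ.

δ = min(7/2, (7/4)ϵ)

Fix ϵ > 0. We want δ > 0 with 0 < |y + 3| < δ ⇒ |(y - 4)/(y + 10) + 1| < ϵ.
Combining over a common denominator, (y - 4)/(y + 10) + 1 = [(y - 4)·7 − (-7)·(y + 10)] / [7·(y + 10)] = 14(y + 3) / (7(y + 10)).
So |(y - 4)/(y + 10) + 1| = 14|y + 3| / (7·|y + 10|).
Require δ ≤ 7/2, so |y + 10| ≥ |7| − |y + 3| > 7 − 7/2 = 7/2.
Hence |(y - 4)/(y + 10) + 1| < 14|y + 3|/(7·(7/2)) = (4/7)|y + 3|, which is < ϵ once |y + 3| < (7/4)ϵ.
Take δ = min(7/2, (7/4)ϵ). Then 0 < |y + 3| < δ forces both bounds, so |(y - 4)/(y + 10) + 1| < ϵ.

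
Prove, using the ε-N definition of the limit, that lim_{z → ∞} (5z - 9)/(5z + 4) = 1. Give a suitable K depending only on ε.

K = (13/5)/ε

Fix ε > 0. We seek K > 0 such that z > K implies |(5z - 9)/(5z + 4) − 1| < ε.
(5z - 9)/(5z + 4) − 1 = (5(5z - 9) − 5(5z + 4)) / (5(5z + 4)) = -65/(5(5z + 4)).
For z > 0 we have 5z + 4 > 5z, so |(5z - 9)/(5z + 4) − 1| = 65/(5(5z + 4)) < 65/(5·5z) = (13/5)/z.
Thus |(5z - 9)/(5z + 4) − 1| < ε whenever z > (13/5)/ε.
Take K = (13/5)/ε. If z > K then |(5z - 9)/(5z + 4) − 1| < (13/5)/z < ε.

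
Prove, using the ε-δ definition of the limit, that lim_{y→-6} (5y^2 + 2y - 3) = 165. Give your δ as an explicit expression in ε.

Let ε > 0 be given. We want δ > 0 such that 0 < |y + 6| < δ implies |(5y^2 + 2y - 3) − 165| < ε.
(5y^2 + 2y - 3) − 165 = 5y^2 + 2y - 168 = (y + 6)(5y - 28).
So |(5y^2 + 2y - 3) − 165| = |y + 6|·|5y - 28|.
Assume first that |y + 6| < 1, so |y| < 7. Then |5y - 28| ≤ 5·7 + 28 = 63.
Hence |(5y^2 + 2y - 3) − 165| ≤ 63|y + 6| < ε provided |y + 6| < ε/63.
Take δ = min(1, ε/63). Then 0 < |y + 6| < δ gives both |y + 6| < 1 and |y + 6| < ε/63, so |(5y^2 + 2y - 3) − 165| < ε.

δ = min(1, ε/63)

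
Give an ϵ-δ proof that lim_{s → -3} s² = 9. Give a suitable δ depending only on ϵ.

δ = min(1, ϵ/7)

Let ϵ > 0. We seek δ > 0 with 0 < |s + 3| < δ ⇒ |s² − 9| < ϵ.
Factor: s² − 9 = (s + 3)(s - 3), so |s² − 9| = |s + 3|·|s - 3|.
Restrict δ ≤ 1. Then |s + 3| < 1 gives |s| < 4, so by the triangle inequality |s - 3| ≤ 4 + 3 = 7.
Hence |s² − 9| ≤ 7|s + 3|, which is < ϵ once |s + 3| < ϵ/7.
Take δ = min(1, ϵ/7). If 0 < |s + 3| < δ then both bounds hold and |s² − 9| ≤ 7|s + 3| < 7·(ϵ/7) = ϵ.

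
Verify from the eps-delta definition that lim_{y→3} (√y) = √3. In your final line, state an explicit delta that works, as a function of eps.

delta = min(3, √3·eps)

Fix eps > 0. We want delta > 0 such that 0 < |y − 3| < delta implies |√y − √3| < eps.
Multiplying by the conjugate, |√y − √3| = |y − 3|/(√y + √3).
Restrict delta ≤ 3 so that |y − 3| < 3 forces y > 0, and then √y + √3 > √3.
Hence |√y − √3| < |y − 3|/√3, which is < eps once |y − 3| < √3·eps.
Take delta = min(3, √3·eps). If 0 < |y − 3| < delta then y > 0 and |√y − √3| < |y − 3|/√3 < eps.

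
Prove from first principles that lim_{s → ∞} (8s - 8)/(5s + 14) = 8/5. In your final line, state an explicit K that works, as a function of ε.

Let ε > 0 be given. We seek K > 0 such that s > K implies |(8s - 8)/(5s + 14) − (8/5)| < ε.
(8s - 8)/(5s + 14) − (8/5) = (5(8s - 8) − 8(5s + 14)) / (5(5s + 14)) = -152/(5(5s + 14)).
For s > 0 we have 5s + 14 > 5s, so |(8s - 8)/(5s + 14) − (8/5)| = 152/(5(5s + 14)) < 152/(5·5s) = (152/25)/s.
Thus |(8s - 8)/(5s + 14) − (8/5)| < ε whenever s > (152/25)/ε.
Take K = (152/25)/ε. If s > K then |(8s - 8)/(5s + 14) − (8/5)| < (152/25)/s < ε.

K = (152/25)/ε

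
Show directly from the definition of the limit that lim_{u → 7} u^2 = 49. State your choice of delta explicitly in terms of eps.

delta = min(1, eps/15)

Suppose eps > 0. We seek delta > 0 with 0 < |u − 7| < delta ⇒ |u^2 − 49| < eps.
Factor: u^2 − 49 = (u − 7)(u + 7), so |u^2 − 49| = |u − 7|·|u + 7|.
Impose delta ≤ 1 so that |u| < 8; then |u + 7| ≤ 15.
Hence |u^2 − 49| ≤ 15|u − 7|, which is < eps once |u − 7| < eps/15.
Take delta = min(1, eps/15). If 0 < |u − 7| < delta then both bounds hold and |u^2 − 49| ≤ 15|u − 7| < 15·(eps/15) = eps.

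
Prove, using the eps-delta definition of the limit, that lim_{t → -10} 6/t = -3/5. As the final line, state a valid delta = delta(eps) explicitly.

delta = min(5, (25/3)eps)

Let eps > 0 be given. We seek delta > 0 such that 0 < |t + 10| < delta implies |6/t + 3/5| < eps.
|6/t + 3/5| = 6·|-10 − t|/(10·|t|) = 6|t + 10|/(10|t|).
Require delta ≤ 5 so that |t| > 10 − 5 = 5, hence 10|t| > 50.
Then |6/t + 3/5| < 6|t + 10|/50, which is < eps when |t + 10| < (25/3)eps.
Take delta = min(5, (25/3)eps). Then 0 < |t + 10| < delta gives both |t + 10| < 5 and |t + 10| < (25/3)eps, so |6/t + 3/5| < eps.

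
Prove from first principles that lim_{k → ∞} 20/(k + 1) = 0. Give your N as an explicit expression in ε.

N = 20/ε

Let ε > 0 be given. For k ≥ 1, |20/(k + 1) − 0| = 20/(k + 1) ≤ 20/k.
We need 20/k < ε, i.e. k > 20/ε.
Take N = 20/ε. If k > N then |20/(k + 1)| ≤ 20/k < ε.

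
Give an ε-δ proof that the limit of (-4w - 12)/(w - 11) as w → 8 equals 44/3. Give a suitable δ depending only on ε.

δ = min(3/2, (9/112)ε)

Fix ε > 0. We want δ > 0 with 0 < |w − 8| < δ ⇒ |(-4w - 12)/(w - 11) − (44/3)| < ε.
Combining over a common denominator, (-4w - 12)/(w - 11) − (44/3) = [(-4w - 12)·(-3) − (-44)·(w - 11)] / [(-3)·(w - 11)] = 56(w − 8) / ((-3)(w - 11)).
So |(-4w - 12)/(w - 11) − (44/3)| = 56|w − 8| / (3·|w − 11|).
Restrict δ ≤ 3/2. Then |w − 8| < 3/2 gives |w − 11| = |(w − 8) + (-3)| ≥ 3 − 3/2 = 3/2.
Hence |(-4w - 12)/(w - 11) − (44/3)| < 56|w − 8|/(3·(3/2)) = (112/9)|w − 8|, which is < ε once |w − 8| < (9/112)ε.
Take δ = min(3/2, (9/112)ε). Then 0 < |w − 8| < δ forces both bounds, so |(-4w - 12)/(w - 11) − (44/3)| < ε.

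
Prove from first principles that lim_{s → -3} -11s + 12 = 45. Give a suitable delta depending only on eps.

delta = eps/11

Let eps > 0 be given. We need delta > 0 so that 0 < |s + 3| < delta implies |(-11s + 12) − 45| < eps.
|(-11s + 12) − 45| = |-11s - 33| = 11|s + 3|.
So 11|s + 3| < eps exactly when |s + 3| < eps/11.
Take delta = eps/11. If 0 < |s + 3| < delta then |(-11s + 12) − 45| = 11|s + 3| < 11·(eps/11) = eps.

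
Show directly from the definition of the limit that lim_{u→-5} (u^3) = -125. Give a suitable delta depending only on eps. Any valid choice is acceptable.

delta = min(1, eps/91)

Let eps > 0. We seek delta > 0 with 0 < |u + 5| < delta ⇒ |u^3 + 125| < eps.
Factor: u^3 + 125 = (u + 5)(u^2 - 5u + 25), so |u^3 + 125| = |u + 5|·|u^2 - 5u + 25|.
Impose delta ≤ 1 so that |u| < 6; then |u^2 - 5u + 25| ≤ 91.
Hence |u^3 + 125| ≤ 91|u + 5|, which is < eps once |u + 5| < eps/91.
Take delta = min(1, eps/91). If 0 < |u + 5| < delta then both bounds hold and |u^3 + 125| ≤ 91|u + 5| < 91·(eps/91) = eps.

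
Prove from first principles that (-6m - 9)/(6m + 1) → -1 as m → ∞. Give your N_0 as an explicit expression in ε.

N_0 = (4/3)/ε

Suppose ε > 0. For m ≥ 1, |(-6m - 9)/(6m + 1) + 1| = |-48|/(6(6m + 1)) = 48/(6(6m + 1)).
Since 6m + 1 ≥ 6m for m ≥ 1, this is ≤ 48/(6·6m) = (4/3)/m.
So |(-6m - 9)/(6m + 1) + 1| < ε whenever m > (4/3)/ε.
Take N_0 = (4/3)/ε. If m > N_0 then |(-6m - 9)/(6m + 1) + 1| ≤ (4/3)/m < ε.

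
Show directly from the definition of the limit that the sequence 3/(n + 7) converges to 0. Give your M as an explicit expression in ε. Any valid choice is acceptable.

M = 3/ε

Let ε > 0. For n ≥ 1, |3/(n + 7) − 0| = 3/(n + 7) ≤ 3/n.
We need 3/n < ε, i.e. n > 3/ε.
Take M = 3/ε. If n > M then |3/(n + 7)| ≤ 3/n < ε.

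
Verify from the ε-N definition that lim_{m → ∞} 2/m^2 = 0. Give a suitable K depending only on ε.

K = (2/ε)^{1/2}

Let ε > 0. For m ≥ 1, |2/m^2 − 0| = 2/m^2.
2/m^2 < ε ⇔ m^2 > 2/ε ⇔ m > (2/ε)^{1/2}.
Take K = (2/ε)^{1/2}. Then m > K implies 2/m^2 < ε.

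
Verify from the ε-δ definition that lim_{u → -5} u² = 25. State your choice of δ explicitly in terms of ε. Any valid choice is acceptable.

δ = min(2, ε/12)

Let ε > 0. We seek δ > 0 with 0 < |u + 5| < δ ⇒ |u² − 25| < ε.
Factor: u² − 25 = (u + 5)(u - 5), so |u² − 25| = |u + 5|·|u - 5|.
Restrict δ ≤ 2. Then |u + 5| < 2 gives |u| < 7, so by the triangle inequality |u - 5| ≤ 7 + 5 = 12.
Hence |u² − 25| ≤ 12|u + 5|, which is < ε once |u + 5| < ε/12.
Take δ = min(2, ε/12). If 0 < |u + 5| < δ then both bounds hold and |u² − 25| ≤ 12|u + 5| < 12·(ε/12) = ε.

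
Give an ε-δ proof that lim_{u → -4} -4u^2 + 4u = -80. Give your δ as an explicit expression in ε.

Let ε > 0 be given. We want δ > 0 such that 0 < |u + 4| < δ implies |(-4u^2 + 4u) + 80| < ε.
(-4u^2 + 4u) + 80 = -4u^2 + 4u + 80 = (u + 4)(-4u + 20).
So |(-4u^2 + 4u) + 80| = |u + 4|·|-4u + 20|.
Require δ ≤ 1. Then |u + 4| < 1 gives |u| < 5, and by the triangle inequality |-4u + 20| ≤ 4·5 + 20 = 40.
Hence |(-4u^2 + 4u) + 80| ≤ 40|u + 4| < ε provided |u + 4| < ε/40.
Take δ = min(1, ε/40). Then 0 < |u + 4| < δ gives both |u + 4| < 1 and |u + 4| < ε/40, so |(-4u^2 + 4u) + 80| < ε.

δ = min(1, ε/40)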